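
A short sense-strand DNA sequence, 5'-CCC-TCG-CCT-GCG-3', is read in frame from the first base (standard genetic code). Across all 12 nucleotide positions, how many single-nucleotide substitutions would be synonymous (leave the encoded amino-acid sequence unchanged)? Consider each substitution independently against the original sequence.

12

Codon 1 (CCC, Pro): 3 synonymous substitutions.
Codon 2 (TCG, Ser): 3 synonymous substitutions.
Codon 3 (CCT, Pro): 3 synonymous substitutions.
Codon 4 (GCG, Ala): 3 synonymous substitutions.
Total: 3 + 3 + 3 + 3 = 12.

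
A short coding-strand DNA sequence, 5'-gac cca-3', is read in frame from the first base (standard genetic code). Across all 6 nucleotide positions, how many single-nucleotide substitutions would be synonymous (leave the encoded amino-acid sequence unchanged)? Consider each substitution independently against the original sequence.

Codon 1 (GAC, Asp): 1 synonymous substitution.
Codon 2 (CCA, Pro): 3 synonymous substitutions.
Total: 1 + 3 = 4.

4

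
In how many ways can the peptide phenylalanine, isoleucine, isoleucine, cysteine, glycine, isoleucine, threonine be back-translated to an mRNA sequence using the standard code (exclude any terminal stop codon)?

1728

Phe: 2 codons.
Ile: 3 codons.
Ile: 3 codons.
Cys: 2 codons.
Gly: 4 codons.
Ile: 3 codons.
Thr: 4 codons.
2 × 3 × 3 × 2 × 4 × 3 × 4 = 1728.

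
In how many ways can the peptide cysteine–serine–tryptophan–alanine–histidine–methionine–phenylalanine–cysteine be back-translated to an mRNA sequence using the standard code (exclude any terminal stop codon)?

Cys: 2 codons.
Ser: 6 codons.
Trp: 1 codon.
Ala: 4 codons.
His: 2 codons.
Met: 1 codon.
Phe: 2 codons.
Cys: 2 codons.
2 × 6 × 1 × 4 × 2 × 1 × 2 × 2 = 384.

384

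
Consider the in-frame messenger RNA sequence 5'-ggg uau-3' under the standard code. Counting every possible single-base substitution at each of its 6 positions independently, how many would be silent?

4

Codon 1 (GGG, Gly): 3 synonymous substitutions.
Codon 2 (UAU, Tyr): 1 synonymous substitution.
Total: 3 + 1 = 4.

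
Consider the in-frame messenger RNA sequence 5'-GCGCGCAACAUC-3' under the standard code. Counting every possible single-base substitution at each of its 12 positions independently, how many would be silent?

Codon 1 (GCG, Ala): 3 synonymous substitutions.
Codon 2 (CGC, Arg): 3 synonymous substitutions.
Codon 3 (AAC, Asn): 1 synonymous substitution.
Codon 4 (AUC, Ile): 2 synonymous substitutions.
Total: 3 + 3 + 1 + 2 = 9.

9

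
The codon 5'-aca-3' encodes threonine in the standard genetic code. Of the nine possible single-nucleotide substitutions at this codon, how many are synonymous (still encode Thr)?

Position 1: none → 0 synonymous.
Position 2: none → 0 synonymous.
Position 3: ACU, ACC, ACG → 3 synonymous.
Total: 0 + 0 + 3 = 3.

3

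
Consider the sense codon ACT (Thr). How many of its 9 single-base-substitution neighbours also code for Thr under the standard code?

3

Position 1: none → 0 synonymous.
Position 2: none → 0 synonymous.
Position 3: ACC, ACA, ACG → 3 synonymous.
Total: 0 + 0 + 3 = 3.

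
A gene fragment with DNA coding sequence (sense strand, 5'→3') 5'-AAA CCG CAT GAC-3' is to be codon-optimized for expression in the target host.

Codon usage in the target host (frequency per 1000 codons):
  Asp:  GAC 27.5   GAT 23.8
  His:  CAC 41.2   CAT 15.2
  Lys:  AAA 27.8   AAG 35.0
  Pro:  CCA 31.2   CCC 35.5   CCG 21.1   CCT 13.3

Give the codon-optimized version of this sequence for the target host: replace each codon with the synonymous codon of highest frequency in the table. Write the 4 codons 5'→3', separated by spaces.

AAG CCC CAC GAC

Codon 1 (Lys): best is AAG at 35.0.
Codon 2 (Pro): best is CCC at 35.5.
Codon 3 (His): best is CAC at 41.2.
Codon 4 (Asp): best is GAC at 27.5.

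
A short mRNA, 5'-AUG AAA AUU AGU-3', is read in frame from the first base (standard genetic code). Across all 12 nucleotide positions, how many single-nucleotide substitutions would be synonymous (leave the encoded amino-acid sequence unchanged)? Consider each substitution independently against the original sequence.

Codon 1 (AUG, Met): 0 synonymous substitutions.
Codon 2 (AAA, Lys): 1 synonymous substitution.
Codon 3 (AUU, Ile): 2 synonymous substitutions.
Codon 4 (AGU, Ser): 1 synonymous substitution.
Total: 0 + 1 + 2 + 1 = 4.

4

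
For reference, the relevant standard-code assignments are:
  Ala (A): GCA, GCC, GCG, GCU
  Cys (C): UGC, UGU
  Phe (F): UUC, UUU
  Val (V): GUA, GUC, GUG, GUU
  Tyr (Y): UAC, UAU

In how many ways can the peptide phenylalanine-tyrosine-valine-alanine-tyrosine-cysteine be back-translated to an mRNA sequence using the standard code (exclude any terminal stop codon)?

Phe: 2 codons.
Tyr: 2 codons.
Val: 4 codons.
Ala: 4 codons.
Tyr: 2 codons.
Cys: 2 codons.
2 × 2 × 4 × 4 × 2 × 2 = 256.

256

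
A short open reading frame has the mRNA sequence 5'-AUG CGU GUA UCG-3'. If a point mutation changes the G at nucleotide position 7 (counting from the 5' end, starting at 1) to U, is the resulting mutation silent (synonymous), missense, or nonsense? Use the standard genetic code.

missense

Position 7 falls in codon 3: GUA → Val.
After the substitution the codon is UUA → Leu.
Val ≠ Leu, so this is a missense mutation.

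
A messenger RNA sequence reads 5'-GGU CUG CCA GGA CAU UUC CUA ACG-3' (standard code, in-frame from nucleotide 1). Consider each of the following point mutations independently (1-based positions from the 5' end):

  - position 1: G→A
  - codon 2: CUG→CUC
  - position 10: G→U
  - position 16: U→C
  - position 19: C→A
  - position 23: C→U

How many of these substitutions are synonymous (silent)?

Codon 1: GGU (Gly) → AGU (Ser) — missense.
Codon 2: CUG (Leu) → CUC (Leu) — synonymous.
Codon 4: GGA (Gly) → UGA (Stop) — nonsense.
Codon 6: UUC (Phe) → CUC (Leu) — missense.
Codon 7: CUA (Leu) → AUA (Ile) — missense.
Codon 8: ACG (Thr) → AUG (Met) — missense.
Synonymous: 1 of 6.

1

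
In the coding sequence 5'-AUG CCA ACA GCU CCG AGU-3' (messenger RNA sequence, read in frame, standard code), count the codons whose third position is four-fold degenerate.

Codon 1 AUG (Met): third position 1-fold.
Codon 2 CCA (Pro): third position 4-fold.
Codon 3 ACA (Thr): third position 4-fold.
Codon 4 GCU (Ala): third position 4-fold.
Codon 5 CCG (Pro): third position 4-fold.
Codon 6 AGU (Ser): third position 2-fold.
Four-fold degenerate third positions: 4.

4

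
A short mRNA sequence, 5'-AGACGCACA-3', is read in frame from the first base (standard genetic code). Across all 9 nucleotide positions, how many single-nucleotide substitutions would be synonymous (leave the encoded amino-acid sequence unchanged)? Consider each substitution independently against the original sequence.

8

Codon 1 (AGA, Arg): 2 synonymous substitutions.
Codon 2 (CGC, Arg): 3 synonymous substitutions.
Codon 3 (ACA, Thr): 3 synonymous substitutions.
Total: 2 + 3 + 3 = 8.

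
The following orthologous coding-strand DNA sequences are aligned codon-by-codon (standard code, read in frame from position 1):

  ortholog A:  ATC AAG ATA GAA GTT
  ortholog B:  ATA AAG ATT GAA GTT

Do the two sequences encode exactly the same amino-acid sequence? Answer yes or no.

Codon 1: ATC Ile / ATA Ile — synonymous.
Codon 2: AAG Lys / AAG Lys — identical.
Codon 3: ATA Ile / ATT Ile — synonymous.
Codon 4: GAA Glu / GAA Glu — identical.
Codon 5: GTT Val / GTT Val — identical.
Nonsynonymous differences: 0 → same protein.

yes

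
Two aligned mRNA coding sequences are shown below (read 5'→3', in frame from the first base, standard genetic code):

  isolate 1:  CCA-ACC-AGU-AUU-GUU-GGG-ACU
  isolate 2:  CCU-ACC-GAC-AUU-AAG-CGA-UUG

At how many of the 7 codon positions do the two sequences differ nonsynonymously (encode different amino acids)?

4

Codon 1: CCA Pro / CCU Pro — synonymous.
Codon 2: ACC Thr / ACC Thr — identical.
Codon 3: AGU Ser / GAC Asp — nonsynonymous.
Codon 4: AUU Ile / AUU Ile — identical.
Codon 5: GUU Val / AAG Lys — nonsynonymous.
Codon 6: GGG Gly / CGA Arg — nonsynonymous.
Codon 7: ACU Thr / UUG Leu — nonsynonymous.
Nonsynonymous differences: 4.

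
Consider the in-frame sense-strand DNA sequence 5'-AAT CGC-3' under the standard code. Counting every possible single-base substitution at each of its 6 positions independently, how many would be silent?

Codon 1 (AAT, Asn): 1 synonymous substitution.
Codon 2 (CGC, Arg): 3 synonymous substitutions.
Total: 1 + 3 = 4.

4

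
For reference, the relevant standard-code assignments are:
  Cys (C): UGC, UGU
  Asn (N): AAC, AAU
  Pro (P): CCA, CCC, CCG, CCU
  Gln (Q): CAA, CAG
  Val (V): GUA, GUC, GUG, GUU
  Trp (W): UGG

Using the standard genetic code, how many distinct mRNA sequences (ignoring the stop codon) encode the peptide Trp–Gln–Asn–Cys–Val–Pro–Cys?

256

Trp: 1 codon.
Gln: 2 codons.
Asn: 2 codons.
Cys: 2 codons.
Val: 4 codons.
Pro: 4 codons.
Cys: 2 codons.
1 × 2 × 2 × 2 × 4 × 4 × 2 = 256.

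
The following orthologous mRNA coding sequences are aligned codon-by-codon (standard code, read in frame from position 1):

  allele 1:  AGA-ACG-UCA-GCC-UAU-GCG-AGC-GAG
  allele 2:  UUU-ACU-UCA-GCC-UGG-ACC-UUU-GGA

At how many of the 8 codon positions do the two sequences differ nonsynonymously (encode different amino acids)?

5

Codon 1: AGA Arg / UUU Phe — nonsynonymous.
Codon 2: ACG Thr / ACU Thr — synonymous.
Codon 3: UCA Ser / UCA Ser — identical.
Codon 4: GCC Ala / GCC Ala — identical.
Codon 5: UAU Tyr / UGG Trp — nonsynonymous.
Codon 6: GCG Ala / ACC Thr — nonsynonymous.
Codon 7: AGC Ser / UUU Phe — nonsynonymous.
Codon 8: GAG Glu / GGA Gly — nonsynonymous.
Nonsynonymous differences: 5.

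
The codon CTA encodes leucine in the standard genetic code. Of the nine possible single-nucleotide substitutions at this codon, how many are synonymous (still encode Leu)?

4

Position 1: TTA → 1 synonymous.
Position 2: none → 0 synonymous.
Position 3: CTT, CTC, CTG → 3 synonymous.
Total: 1 + 0 + 3 = 4.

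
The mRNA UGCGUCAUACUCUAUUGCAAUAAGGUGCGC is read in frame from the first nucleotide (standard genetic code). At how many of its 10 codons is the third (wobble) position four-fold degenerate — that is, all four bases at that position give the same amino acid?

4

Codon 1 UGC (Cys): third position 2-fold.
Codon 2 GUC (Val): third position 4-fold.
Codon 3 AUA (Ile): third position 3-fold.
Codon 4 CUC (Leu): third position 4-fold.
Codon 5 UAU (Tyr): third position 2-fold.
Codon 6 UGC (Cys): third position 2-fold.
Codon 7 AAU (Asn): third position 2-fold.
Codon 8 AAG (Lys): third position 2-fold.
Codon 9 GUG (Val): third position 4-fold.
Codon 10 CGC (Arg): third position 4-fold.
Four-fold degenerate third positions: 4.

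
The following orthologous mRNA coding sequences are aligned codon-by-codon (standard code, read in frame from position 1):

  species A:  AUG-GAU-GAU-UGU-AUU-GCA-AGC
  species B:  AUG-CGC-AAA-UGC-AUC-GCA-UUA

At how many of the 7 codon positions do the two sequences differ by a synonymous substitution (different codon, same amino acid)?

Codon 1: AUG Met / AUG Met — identical.
Codon 2: GAU Asp / CGC Arg — nonsynonymous.
Codon 3: GAU Asp / AAA Lys — nonsynonymous.
Codon 4: UGU Cys / UGC Cys — synonymous.
Codon 5: AUU Ile / AUC Ile — synonymous.
Codon 6: GCA Ala / GCA Ala — identical.
Codon 7: AGC Ser / UUA Leu — nonsynonymous.
Synonymous differences: 2.

2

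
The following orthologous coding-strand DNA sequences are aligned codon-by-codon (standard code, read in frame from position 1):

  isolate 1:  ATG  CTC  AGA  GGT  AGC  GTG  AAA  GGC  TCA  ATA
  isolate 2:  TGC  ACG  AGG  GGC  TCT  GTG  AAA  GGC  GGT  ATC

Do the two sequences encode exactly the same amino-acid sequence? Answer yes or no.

Codon 1: ATG Met / TGC Cys — nonsynonymous.
Codon 2: CTC Leu / ACG Thr — nonsynonymous.
Codon 3: AGA Arg / AGG Arg — synonymous.
Codon 4: GGT Gly / GGC Gly — synonymous.
Codon 5: AGC Ser / TCT Ser — synonymous.
Codon 6: GTG Val / GTG Val — identical.
Codon 7: AAA Lys / AAA Lys — identical.
Codon 8: GGC Gly / GGC Gly — identical.
Codon 9: TCA Ser / GGT Gly — nonsynonymous.
Codon 10: ATA Ile / ATC Ile — synonymous.
Nonsynonymous differences: 3 → different protein.

no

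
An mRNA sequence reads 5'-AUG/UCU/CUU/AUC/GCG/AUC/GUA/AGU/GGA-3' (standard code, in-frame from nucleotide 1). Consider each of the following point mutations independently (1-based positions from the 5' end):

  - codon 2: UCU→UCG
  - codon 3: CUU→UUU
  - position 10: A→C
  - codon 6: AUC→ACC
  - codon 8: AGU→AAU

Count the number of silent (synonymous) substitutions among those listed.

1

Codon 2: UCU (Ser) → UCG (Ser) — synonymous.
Codon 3: CUU (Leu) → UUU (Phe) — missense.
Codon 4: AUC (Ile) → CUC (Leu) — missense.
Codon 6: AUC (Ile) → ACC (Thr) — missense.
Codon 8: AGU (Ser) → AAU (Asn) — missense.
Synonymous: 1 of 5.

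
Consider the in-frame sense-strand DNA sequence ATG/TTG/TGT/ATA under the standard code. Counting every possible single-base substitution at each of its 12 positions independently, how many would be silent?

Codon 1 (ATG, Met): 0 synonymous substitutions.
Codon 2 (TTG, Leu): 2 synonymous substitutions.
Codon 3 (TGT, Cys): 1 synonymous substitution.
Codon 4 (ATA, Ile): 2 synonymous substitutions.
Total: 0 + 2 + 1 + 2 = 5.

5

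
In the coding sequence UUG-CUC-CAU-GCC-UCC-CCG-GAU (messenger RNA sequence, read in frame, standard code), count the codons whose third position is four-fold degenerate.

4

Codon 1 UUG (Leu): third position 2-fold.
Codon 2 CUC (Leu): third position 4-fold.
Codon 3 CAU (His): third position 2-fold.
Codon 4 GCC (Ala): third position 4-fold.
Codon 5 UCC (Ser): third position 4-fold.
Codon 6 CCG (Pro): third position 4-fold.
Codon 7 GAU (Asp): third position 2-fold.
Four-fold degenerate third positions: 4.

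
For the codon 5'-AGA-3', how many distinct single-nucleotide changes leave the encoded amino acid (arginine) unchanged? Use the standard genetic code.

2

Position 1: CGA → 1 synonymous.
Position 2: none → 0 synonymous.
Position 3: AGG → 1 synonymous.
Total: 1 + 0 + 1 = 2.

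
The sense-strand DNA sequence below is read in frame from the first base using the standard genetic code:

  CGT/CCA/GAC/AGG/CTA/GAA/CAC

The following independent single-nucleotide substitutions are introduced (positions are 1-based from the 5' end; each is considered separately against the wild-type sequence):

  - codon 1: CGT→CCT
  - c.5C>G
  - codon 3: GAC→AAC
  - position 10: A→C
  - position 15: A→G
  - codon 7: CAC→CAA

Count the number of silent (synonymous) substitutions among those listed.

Codon 1: CGT (Arg) → CCT (Pro) — missense.
Codon 2: CCA (Pro) → CGA (Arg) — missense.
Codon 3: GAC (Asp) → AAC (Asn) — missense.
Codon 4: AGG (Arg) → CGG (Arg) — synonymous.
Codon 5: CTA (Leu) → CTG (Leu) — synonymous.
Codon 7: CAC (His) → CAA (Gln) — missense.
Synonymous: 2 of 6.

2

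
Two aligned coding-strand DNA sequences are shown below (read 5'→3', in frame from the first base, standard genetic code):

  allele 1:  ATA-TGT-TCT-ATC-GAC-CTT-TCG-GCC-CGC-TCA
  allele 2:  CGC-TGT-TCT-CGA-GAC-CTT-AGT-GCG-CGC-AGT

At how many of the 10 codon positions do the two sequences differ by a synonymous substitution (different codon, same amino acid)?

3

Codon 1: ATA Ile / CGC Arg — nonsynonymous.
Codon 2: TGT Cys / TGT Cys — identical.
Codon 3: TCT Ser / TCT Ser — identical.
Codon 4: ATC Ile / CGA Arg — nonsynonymous.
Codon 5: GAC Asp / GAC Asp — identical.
Codon 6: CTT Leu / CTT Leu — identical.
Codon 7: TCG Ser / AGT Ser — synonymous.
Codon 8: GCC Ala / GCG Ala — synonymous.
Codon 9: CGC Arg / CGC Arg — identical.
Codon 10: TCA Ser / AGT Ser — synonymous.
Synonymous differences: 3.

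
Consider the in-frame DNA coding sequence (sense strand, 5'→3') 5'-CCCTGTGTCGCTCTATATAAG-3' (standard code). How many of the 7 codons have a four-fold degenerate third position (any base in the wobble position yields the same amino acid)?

4

Codon 1 CCC (Pro): third position 4-fold.
Codon 2 TGT (Cys): third position 2-fold.
Codon 3 GTC (Val): third position 4-fold.
Codon 4 GCT (Ala): third position 4-fold.
Codon 5 CTA (Leu): third position 4-fold.
Codon 6 TAT (Tyr): third position 2-fold.
Codon 7 AAG (Lys): third position 2-fold.
Four-fold degenerate third positions: 4.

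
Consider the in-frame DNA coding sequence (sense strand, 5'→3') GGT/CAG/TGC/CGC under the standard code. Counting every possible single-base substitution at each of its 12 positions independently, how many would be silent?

Codon 1 (GGT, Gly): 3 synonymous substitutions.
Codon 2 (CAG, Gln): 1 synonymous substitution.
Codon 3 (TGC, Cys): 1 synonymous substitution.
Codon 4 (CGC, Arg): 3 synonymous substitutions.
Total: 3 + 1 + 1 + 3 = 8.

8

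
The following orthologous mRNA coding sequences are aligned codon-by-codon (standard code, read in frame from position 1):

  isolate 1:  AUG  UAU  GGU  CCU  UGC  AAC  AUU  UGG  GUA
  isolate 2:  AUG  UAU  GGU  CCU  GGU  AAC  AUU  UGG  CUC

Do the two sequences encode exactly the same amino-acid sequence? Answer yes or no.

Codon 1: AUG Met / AUG Met — identical.
Codon 2: UAU Tyr / UAU Tyr — identical.
Codon 3: GGU Gly / GGU Gly — identical.
Codon 4: CCU Pro / CCU Pro — identical.
Codon 5: UGC Cys / GGU Gly — nonsynonymous.
Codon 6: AAC Asn / AAC Asn — identical.
Codon 7: AUU Ile / AUU Ile — identical.
Codon 8: UGG Trp / UGG Trp — identical.
Codon 9: GUA Val / CUC Leu — nonsynonymous.
Nonsynonymous differences: 2 → different protein.

no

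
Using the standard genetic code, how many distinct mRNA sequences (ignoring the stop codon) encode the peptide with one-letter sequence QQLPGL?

2304

Gln: 2 codons.
Gln: 2 codons.
Leu: 6 codons.
Pro: 4 codons.
Gly: 4 codons.
Leu: 6 codons.
2 × 2 × 6 × 4 × 4 × 6 = 2304.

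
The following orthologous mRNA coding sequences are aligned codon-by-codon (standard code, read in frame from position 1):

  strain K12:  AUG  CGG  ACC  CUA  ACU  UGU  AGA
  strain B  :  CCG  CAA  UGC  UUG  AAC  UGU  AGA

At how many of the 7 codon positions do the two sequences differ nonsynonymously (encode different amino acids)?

Codon 1: AUG Met / CCG Pro — nonsynonymous.
Codon 2: CGG Arg / CAA Gln — nonsynonymous.
Codon 3: ACC Thr / UGC Cys — nonsynonymous.
Codon 4: CUA Leu / UUG Leu — synonymous.
Codon 5: ACU Thr / AAC Asn — nonsynonymous.
Codon 6: UGU Cys / UGU Cys — identical.
Codon 7: AGA Arg / AGA Arg — identical.
Nonsynonymous differences: 4.

4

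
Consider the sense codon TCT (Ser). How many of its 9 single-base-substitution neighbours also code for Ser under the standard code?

Position 1: none → 0 synonymous.
Position 2: none → 0 synonymous.
Position 3: TCC, TCA, TCG → 3 synonymous.
Total: 0 + 0 + 3 = 3.

3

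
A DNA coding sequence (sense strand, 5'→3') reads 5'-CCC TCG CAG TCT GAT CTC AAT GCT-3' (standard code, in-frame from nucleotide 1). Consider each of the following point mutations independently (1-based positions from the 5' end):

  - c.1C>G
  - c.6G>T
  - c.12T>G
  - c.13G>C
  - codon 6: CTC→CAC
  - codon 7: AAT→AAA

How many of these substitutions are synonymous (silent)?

2

Codon 1: CCC (Pro) → GCC (Ala) — missense.
Codon 2: TCG (Ser) → TCT (Ser) — synonymous.
Codon 4: TCT (Ser) → TCG (Ser) — synonymous.
Codon 5: GAT (Asp) → CAT (His) — missense.
Codon 6: CTC (Leu) → CAC (His) — missense.
Codon 7: AAT (Asn) → AAA (Lys) — missense.
Synonymous: 2 of 6.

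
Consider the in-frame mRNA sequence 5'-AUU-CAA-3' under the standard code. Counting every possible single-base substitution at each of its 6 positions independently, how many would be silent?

3

Codon 1 (AUU, Ile): 2 synonymous substitutions.
Codon 2 (CAA, Gln): 1 synonymous substitution.
Total: 2 + 1 = 3.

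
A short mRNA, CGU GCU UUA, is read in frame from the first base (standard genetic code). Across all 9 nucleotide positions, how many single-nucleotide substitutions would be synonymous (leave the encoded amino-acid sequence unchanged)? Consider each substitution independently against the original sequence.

8

Codon 1 (CGU, Arg): 3 synonymous substitutions.
Codon 2 (GCU, Ala): 3 synonymous substitutions.
Codon 3 (UUA, Leu): 2 synonymous substitutions.
Total: 3 + 3 + 2 = 8.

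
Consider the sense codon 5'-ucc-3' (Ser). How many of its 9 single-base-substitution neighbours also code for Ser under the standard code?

3

Position 1: none → 0 synonymous.
Position 2: none → 0 synonymous.
Position 3: UCU, UCA, UCG → 3 synonymous.
Total: 0 + 0 + 3 = 3.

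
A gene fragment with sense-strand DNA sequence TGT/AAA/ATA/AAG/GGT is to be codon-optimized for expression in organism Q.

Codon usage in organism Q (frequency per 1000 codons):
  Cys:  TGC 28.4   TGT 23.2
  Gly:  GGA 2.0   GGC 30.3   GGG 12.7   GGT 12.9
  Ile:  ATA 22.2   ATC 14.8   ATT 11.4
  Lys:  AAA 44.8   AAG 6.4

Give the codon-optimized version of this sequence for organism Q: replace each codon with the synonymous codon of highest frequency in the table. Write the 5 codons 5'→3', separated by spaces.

Codon 1 (Cys): best is TGC at 28.4.
Codon 2 (Lys): best is AAA at 44.8.
Codon 3 (Ile): best is ATA at 22.2.
Codon 4 (Lys): best is AAA at 44.8.
Codon 5 (Gly): best is GGC at 30.3.

TGC AAA ATA AAA GGC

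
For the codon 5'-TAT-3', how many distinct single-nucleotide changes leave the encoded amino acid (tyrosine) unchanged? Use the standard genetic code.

Position 1: none → 0 synonymous.
Position 2: none → 0 synonymous.
Position 3: TAC → 1 synonymous.
Total: 0 + 0 + 1 = 1.

1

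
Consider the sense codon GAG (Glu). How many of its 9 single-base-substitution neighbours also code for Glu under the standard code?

1

Position 1: none → 0 synonymous.
Position 2: none → 0 synonymous.
Position 3: GAA → 1 synonymous.
Total: 0 + 0 + 1 = 1.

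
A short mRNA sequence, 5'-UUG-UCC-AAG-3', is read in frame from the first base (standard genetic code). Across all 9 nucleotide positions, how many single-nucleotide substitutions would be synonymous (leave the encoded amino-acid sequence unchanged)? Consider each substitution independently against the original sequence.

6

Codon 1 (UUG, Leu): 2 synonymous substitutions.
Codon 2 (UCC, Ser): 3 synonymous substitutions.
Codon 3 (AAG, Lys): 1 synonymous substitution.
Total: 2 + 3 + 1 = 6.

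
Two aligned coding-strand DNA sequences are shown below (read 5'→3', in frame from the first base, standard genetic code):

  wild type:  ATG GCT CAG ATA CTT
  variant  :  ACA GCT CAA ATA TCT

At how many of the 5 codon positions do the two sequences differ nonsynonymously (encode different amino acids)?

Codon 1: ATG Met / ACA Thr — nonsynonymous.
Codon 2: GCT Ala / GCT Ala — identical.
Codon 3: CAG Gln / CAA Gln — synonymous.
Codon 4: ATA Ile / ATA Ile — identical.
Codon 5: CTT Leu / TCT Ser — nonsynonymous.
Nonsynonymous differences: 2.

2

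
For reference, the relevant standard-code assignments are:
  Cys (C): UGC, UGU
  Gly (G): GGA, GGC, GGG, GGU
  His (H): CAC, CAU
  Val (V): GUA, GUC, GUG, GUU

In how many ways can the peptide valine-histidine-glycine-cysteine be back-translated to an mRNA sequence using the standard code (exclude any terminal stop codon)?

Val: 4 codons.
His: 2 codons.
Gly: 4 codons.
Cys: 2 codons.
4 × 2 × 4 × 2 = 64.

64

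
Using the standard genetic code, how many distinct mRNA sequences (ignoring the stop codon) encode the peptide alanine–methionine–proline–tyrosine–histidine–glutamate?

Ala: 4 codons.
Met: 1 codon.
Pro: 4 codons.
Tyr: 2 codons.
His: 2 codons.
Glu: 2 codons.
4 × 1 × 4 × 2 × 2 × 2 = 128.

128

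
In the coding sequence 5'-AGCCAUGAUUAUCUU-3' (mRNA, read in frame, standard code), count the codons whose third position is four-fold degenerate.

1

Codon 1 AGC (Ser): third position 2-fold.
Codon 2 CAU (His): third position 2-fold.
Codon 3 GAU (Asp): third position 2-fold.
Codon 4 UAU (Tyr): third position 2-fold.
Codon 5 CUU (Leu): third position 4-fold.
Four-fold degenerate third positions: 1.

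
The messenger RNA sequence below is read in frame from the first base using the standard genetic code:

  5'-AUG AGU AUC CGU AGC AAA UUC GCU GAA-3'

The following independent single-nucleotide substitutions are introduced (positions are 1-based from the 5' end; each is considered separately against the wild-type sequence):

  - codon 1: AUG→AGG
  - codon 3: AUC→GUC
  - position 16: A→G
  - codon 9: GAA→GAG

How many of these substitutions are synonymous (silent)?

1

Codon 1: AUG (Met) → AGG (Arg) — missense.
Codon 3: AUC (Ile) → GUC (Val) — missense.
Codon 6: AAA (Lys) → GAA (Glu) — missense.
Codon 9: GAA (Glu) → GAG (Glu) — synonymous.
Synonymous: 1 of 4.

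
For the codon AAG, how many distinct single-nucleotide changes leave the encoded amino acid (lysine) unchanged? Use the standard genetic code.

Position 1: none → 0 synonymous.
Position 2: none → 0 synonymous.
Position 3: AAA → 1 synonymous.
Total: 0 + 0 + 1 = 1.

1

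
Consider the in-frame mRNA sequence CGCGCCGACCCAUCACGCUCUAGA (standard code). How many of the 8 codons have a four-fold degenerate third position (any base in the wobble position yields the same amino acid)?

6

Codon 1 CGC (Arg): third position 4-fold.
Codon 2 GCC (Ala): third position 4-fold.
Codon 3 GAC (Asp): third position 2-fold.
Codon 4 CCA (Pro): third position 4-fold.
Codon 5 UCA (Ser): third position 4-fold.
Codon 6 CGC (Arg): third position 4-fold.
Codon 7 UCU (Ser): third position 4-fold.
Codon 8 AGA (Arg): third position 2-fold.
Four-fold degenerate third positions: 6.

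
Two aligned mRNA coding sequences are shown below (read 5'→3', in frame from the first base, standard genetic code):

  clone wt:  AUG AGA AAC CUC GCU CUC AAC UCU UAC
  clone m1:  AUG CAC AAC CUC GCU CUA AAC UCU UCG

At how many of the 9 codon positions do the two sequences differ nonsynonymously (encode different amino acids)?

Codon 1: AUG Met / AUG Met — identical.
Codon 2: AGA Arg / CAC His — nonsynonymous.
Codon 3: AAC Asn / AAC Asn — identical.
Codon 4: CUC Leu / CUC Leu — identical.
Codon 5: GCU Ala / GCU Ala — identical.
Codon 6: CUC Leu / CUA Leu — synonymous.
Codon 7: AAC Asn / AAC Asn — identical.
Codon 8: UCU Ser / UCU Ser — identical.
Codon 9: UAC Tyr / UCG Ser — nonsynonymous.
Nonsynonymous differences: 2.

2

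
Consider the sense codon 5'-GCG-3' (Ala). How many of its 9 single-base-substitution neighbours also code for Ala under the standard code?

Position 1: none → 0 synonymous.
Position 2: none → 0 synonymous.
Position 3: GCU, GCC, GCA → 3 synonymous.
Total: 0 + 0 + 3 = 3.

3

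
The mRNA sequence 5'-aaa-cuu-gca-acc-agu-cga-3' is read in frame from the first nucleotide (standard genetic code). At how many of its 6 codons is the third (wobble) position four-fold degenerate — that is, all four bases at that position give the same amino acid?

Codon 1 AAA (Lys): third position 2-fold.
Codon 2 CUU (Leu): third position 4-fold.
Codon 3 GCA (Ala): third position 4-fold.
Codon 4 ACC (Thr): third position 4-fold.
Codon 5 AGU (Ser): third position 2-fold.
Codon 6 CGA (Arg): third position 4-fold.
Four-fold degenerate third positions: 4.

4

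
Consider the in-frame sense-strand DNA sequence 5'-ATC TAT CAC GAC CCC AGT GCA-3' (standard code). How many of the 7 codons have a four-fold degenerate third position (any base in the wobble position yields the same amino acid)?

2

Codon 1 ATC (Ile): third position 3-fold.
Codon 2 TAT (Tyr): third position 2-fold.
Codon 3 CAC (His): third position 2-fold.
Codon 4 GAC (Asp): third position 2-fold.
Codon 5 CCC (Pro): third position 4-fold.
Codon 6 AGT (Ser): third position 2-fold.
Codon 7 GCA (Ala): third position 4-fold.
Four-fold degenerate third positions: 2.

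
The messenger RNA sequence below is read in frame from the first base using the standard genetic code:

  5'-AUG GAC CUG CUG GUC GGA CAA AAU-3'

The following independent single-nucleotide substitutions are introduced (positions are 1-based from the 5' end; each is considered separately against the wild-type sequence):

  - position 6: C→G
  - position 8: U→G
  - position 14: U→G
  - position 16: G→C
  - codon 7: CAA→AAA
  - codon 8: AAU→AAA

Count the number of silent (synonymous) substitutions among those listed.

0

Codon 2: GAC (Asp) → GAG (Glu) — missense.
Codon 3: CUG (Leu) → CGG (Arg) — missense.
Codon 5: GUC (Val) → GGC (Gly) — missense.
Codon 6: GGA (Gly) → CGA (Arg) — missense.
Codon 7: CAA (Gln) → AAA (Lys) — missense.
Codon 8: AAU (Asn) → AAA (Lys) — missense.
Synonymous: 0 of 6.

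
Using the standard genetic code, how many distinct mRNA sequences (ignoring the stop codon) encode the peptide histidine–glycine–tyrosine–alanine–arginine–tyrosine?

His: 2 codons.
Gly: 4 codons.
Tyr: 2 codons.
Ala: 4 codons.
Arg: 6 codons.
Tyr: 2 codons.
2 × 4 × 2 × 4 × 6 × 2 = 768.

768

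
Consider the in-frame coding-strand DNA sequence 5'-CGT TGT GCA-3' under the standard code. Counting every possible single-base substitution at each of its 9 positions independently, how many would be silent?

Codon 1 (CGT, Arg): 3 synonymous substitutions.
Codon 2 (TGT, Cys): 1 synonymous substitution.
Codon 3 (GCA, Ala): 3 synonymous substitutions.
Total: 3 + 1 + 3 = 7.

7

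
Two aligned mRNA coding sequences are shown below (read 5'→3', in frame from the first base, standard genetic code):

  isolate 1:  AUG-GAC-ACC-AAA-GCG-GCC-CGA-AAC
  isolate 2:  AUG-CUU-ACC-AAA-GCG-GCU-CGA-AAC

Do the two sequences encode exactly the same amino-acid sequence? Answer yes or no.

Codon 1: AUG Met / AUG Met — identical.
Codon 2: GAC Asp / CUU Leu — nonsynonymous.
Codon 3: ACC Thr / ACC Thr — identical.
Codon 4: AAA Lys / AAA Lys — identical.
Codon 5: GCG Ala / GCG Ala — identical.
Codon 6: GCC Ala / GCU Ala — synonymous.
Codon 7: CGA Arg / CGA Arg — identical.
Codon 8: AAC Asn / AAC Asn — identical.
Nonsynonymous differences: 1 → different protein.

no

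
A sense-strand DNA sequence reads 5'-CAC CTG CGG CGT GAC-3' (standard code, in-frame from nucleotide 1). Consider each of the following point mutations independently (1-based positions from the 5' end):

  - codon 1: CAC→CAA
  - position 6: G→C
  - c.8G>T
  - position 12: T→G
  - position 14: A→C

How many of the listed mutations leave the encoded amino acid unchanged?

Codon 1: CAC (His) → CAA (Gln) — missense.
Codon 2: CTG (Leu) → CTC (Leu) — synonymous.
Codon 3: CGG (Arg) → CTG (Leu) — missense.
Codon 4: CGT (Arg) → CGG (Arg) — synonymous.
Codon 5: GAC (Asp) → GCC (Ala) — missense.
Synonymous: 2 of 5.

2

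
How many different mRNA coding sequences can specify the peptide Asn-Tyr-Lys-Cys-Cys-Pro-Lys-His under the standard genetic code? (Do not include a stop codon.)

512

Asn: 2 codons.
Tyr: 2 codons.
Lys: 2 codons.
Cys: 2 codons.
Cys: 2 codons.
Pro: 4 codons.
Lys: 2 codons.
His: 2 codons.
2 × 2 × 2 × 2 × 2 × 4 × 2 × 2 = 512.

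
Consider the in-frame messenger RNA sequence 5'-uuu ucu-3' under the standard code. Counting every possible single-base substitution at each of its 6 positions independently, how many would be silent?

4

Codon 1 (UUU, Phe): 1 synonymous substitution.
Codon 2 (UCU, Ser): 3 synonymous substitutions.
Total: 1 + 3 = 4.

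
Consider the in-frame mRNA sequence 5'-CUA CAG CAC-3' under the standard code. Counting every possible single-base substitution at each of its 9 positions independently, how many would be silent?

6

Codon 1 (CUA, Leu): 4 synonymous substitutions.
Codon 2 (CAG, Gln): 1 synonymous substitution.
Codon 3 (CAC, His): 1 synonymous substitution.
Total: 4 + 1 + 1 = 6.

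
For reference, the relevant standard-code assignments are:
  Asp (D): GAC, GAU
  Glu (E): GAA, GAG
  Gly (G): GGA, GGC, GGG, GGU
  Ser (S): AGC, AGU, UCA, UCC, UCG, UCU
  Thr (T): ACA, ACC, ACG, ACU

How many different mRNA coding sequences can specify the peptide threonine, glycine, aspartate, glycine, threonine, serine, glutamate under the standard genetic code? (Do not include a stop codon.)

6144

Thr: 4 codons.
Gly: 4 codons.
Asp: 2 codons.
Gly: 4 codons.
Thr: 4 codons.
Ser: 6 codons.
Glu: 2 codons.
4 × 4 × 2 × 4 × 4 × 6 × 2 = 6144.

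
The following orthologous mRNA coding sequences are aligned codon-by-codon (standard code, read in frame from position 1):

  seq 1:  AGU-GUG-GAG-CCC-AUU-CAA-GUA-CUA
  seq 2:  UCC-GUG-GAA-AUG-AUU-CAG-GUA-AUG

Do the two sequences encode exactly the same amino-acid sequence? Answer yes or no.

Codon 1: AGU Ser / UCC Ser — synonymous.
Codon 2: GUG Val / GUG Val — identical.
Codon 3: GAG Glu / GAA Glu — synonymous.
Codon 4: CCC Pro / AUG Met — nonsynonymous.
Codon 5: AUU Ile / AUU Ile — identical.
Codon 6: CAA Gln / CAG Gln — synonymous.
Codon 7: GUA Val / GUA Val — identical.
Codon 8: CUA Leu / AUG Met — nonsynonymous.
Nonsynonymous differences: 2 → different protein.

no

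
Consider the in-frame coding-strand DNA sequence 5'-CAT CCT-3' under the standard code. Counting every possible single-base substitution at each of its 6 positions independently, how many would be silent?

Codon 1 (CAT, His): 1 synonymous substitution.
Codon 2 (CCT, Pro): 3 synonymous substitutions.
Total: 1 + 3 = 4.

4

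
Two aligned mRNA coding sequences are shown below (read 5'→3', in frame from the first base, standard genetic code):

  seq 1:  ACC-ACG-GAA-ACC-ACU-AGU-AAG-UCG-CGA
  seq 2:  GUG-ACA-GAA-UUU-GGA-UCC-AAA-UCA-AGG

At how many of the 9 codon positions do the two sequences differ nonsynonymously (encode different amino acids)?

3

Codon 1: ACC Thr / GUG Val — nonsynonymous.
Codon 2: ACG Thr / ACA Thr — synonymous.
Codon 3: GAA Glu / GAA Glu — identical.
Codon 4: ACC Thr / UUU Phe — nonsynonymous.
Codon 5: ACU Thr / GGA Gly — nonsynonymous.
Codon 6: AGU Ser / UCC Ser — synonymous.
Codon 7: AAG Lys / AAA Lys — synonymous.
Codon 8: UCG Ser / UCA Ser — synonymous.
Codon 9: CGA Arg / AGG Arg — synonymous.
Nonsynonymous differences: 3.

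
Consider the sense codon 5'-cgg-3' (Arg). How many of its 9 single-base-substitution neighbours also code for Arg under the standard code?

Position 1: AGG → 1 synonymous.
Position 2: none → 0 synonymous.
Position 3: CGT, CGC, CGA → 3 synonymous.
Total: 1 + 0 + 3 = 4.

4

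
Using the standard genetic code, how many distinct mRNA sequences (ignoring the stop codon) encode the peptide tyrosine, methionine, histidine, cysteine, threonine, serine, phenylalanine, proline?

1536

Tyr: 2 codons.
Met: 1 codon.
His: 2 codons.
Cys: 2 codons.
Thr: 4 codons.
Ser: 6 codons.
Phe: 2 codons.
Pro: 4 codons.
2 × 1 × 2 × 2 × 4 × 6 × 2 × 4 = 1536.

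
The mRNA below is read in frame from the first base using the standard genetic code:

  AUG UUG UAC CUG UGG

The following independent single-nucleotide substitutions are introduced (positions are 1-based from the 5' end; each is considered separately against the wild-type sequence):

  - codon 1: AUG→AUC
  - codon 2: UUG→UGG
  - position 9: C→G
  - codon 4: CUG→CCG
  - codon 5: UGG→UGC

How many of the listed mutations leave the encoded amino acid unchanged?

Codon 1: AUG (Met) → AUC (Ile) — missense.
Codon 2: UUG (Leu) → UGG (Trp) — missense.
Codon 3: UAC (Tyr) → UAG (Stop) — nonsense.
Codon 4: CUG (Leu) → CCG (Pro) — missense.
Codon 5: UGG (Trp) → UGC (Cys) — missense.
Synonymous: 0 of 5.

0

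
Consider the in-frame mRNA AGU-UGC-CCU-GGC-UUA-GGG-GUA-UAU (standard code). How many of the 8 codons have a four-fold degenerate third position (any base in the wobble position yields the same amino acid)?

4

Codon 1 AGU (Ser): third position 2-fold.
Codon 2 UGC (Cys): third position 2-fold.
Codon 3 CCU (Pro): third position 4-fold.
Codon 4 GGC (Gly): third position 4-fold.
Codon 5 UUA (Leu): third position 2-fold.
Codon 6 GGG (Gly): third position 4-fold.
Codon 7 GUA (Val): third position 4-fold.
Codon 8 UAU (Tyr): third position 2-fold.
Four-fold degenerate third positions: 4.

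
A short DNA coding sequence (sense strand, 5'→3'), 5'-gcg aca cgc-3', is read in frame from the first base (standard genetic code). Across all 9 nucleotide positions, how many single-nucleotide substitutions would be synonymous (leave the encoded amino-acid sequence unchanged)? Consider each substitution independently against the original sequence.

Codon 1 (GCG, Ala): 3 synonymous substitutions.
Codon 2 (ACA, Thr): 3 synonymous substitutions.
Codon 3 (CGC, Arg): 3 synonymous substitutions.
Total: 3 + 3 + 3 = 9.

9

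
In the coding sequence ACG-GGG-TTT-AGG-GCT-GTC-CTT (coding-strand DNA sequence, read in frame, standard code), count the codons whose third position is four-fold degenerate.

5

Codon 1 ACG (Thr): third position 4-fold.
Codon 2 GGG (Gly): third position 4-fold.
Codon 3 TTT (Phe): third position 2-fold.
Codon 4 AGG (Arg): third position 2-fold.
Codon 5 GCT (Ala): third position 4-fold.
Codon 6 GTC (Val): third position 4-fold.
Codon 7 CTT (Leu): third position 4-fold.
Four-fold degenerate third positions: 5.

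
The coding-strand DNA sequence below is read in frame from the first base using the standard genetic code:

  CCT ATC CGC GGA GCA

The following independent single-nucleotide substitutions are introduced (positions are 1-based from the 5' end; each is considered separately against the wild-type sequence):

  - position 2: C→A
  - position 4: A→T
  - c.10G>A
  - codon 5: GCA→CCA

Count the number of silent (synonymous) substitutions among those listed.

Codon 1: CCT (Pro) → CAT (His) — missense.
Codon 2: ATC (Ile) → TTC (Phe) — missense.
Codon 4: GGA (Gly) → AGA (Arg) — missense.
Codon 5: GCA (Ala) → CCA (Pro) — missense.
Synonymous: 0 of 4.

0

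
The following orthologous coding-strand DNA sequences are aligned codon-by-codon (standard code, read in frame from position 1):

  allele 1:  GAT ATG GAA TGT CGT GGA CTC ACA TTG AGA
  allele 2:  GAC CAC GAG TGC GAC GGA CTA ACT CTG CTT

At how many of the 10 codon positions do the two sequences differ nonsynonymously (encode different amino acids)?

Codon 1: GAT Asp / GAC Asp — synonymous.
Codon 2: ATG Met / CAC His — nonsynonymous.
Codon 3: GAA Glu / GAG Glu — synonymous.
Codon 4: TGT Cys / TGC Cys — synonymous.
Codon 5: CGT Arg / GAC Asp — nonsynonymous.
Codon 6: GGA Gly / GGA Gly — identical.
Codon 7: CTC Leu / CTA Leu — synonymous.
Codon 8: ACA Thr / ACT Thr — synonymous.
Codon 9: TTG Leu / CTG Leu — synonymous.
Codon 10: AGA Arg / CTT Leu — nonsynonymous.
Nonsynonymous differences: 3.

3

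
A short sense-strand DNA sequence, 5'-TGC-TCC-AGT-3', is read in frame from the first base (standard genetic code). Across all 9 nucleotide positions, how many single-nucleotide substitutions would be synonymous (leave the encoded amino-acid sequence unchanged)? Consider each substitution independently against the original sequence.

5

Codon 1 (TGC, Cys): 1 synonymous substitution.
Codon 2 (TCC, Ser): 3 synonymous substitutions.
Codon 3 (AGT, Ser): 1 synonymous substitution.
Total: 1 + 3 + 1 = 5.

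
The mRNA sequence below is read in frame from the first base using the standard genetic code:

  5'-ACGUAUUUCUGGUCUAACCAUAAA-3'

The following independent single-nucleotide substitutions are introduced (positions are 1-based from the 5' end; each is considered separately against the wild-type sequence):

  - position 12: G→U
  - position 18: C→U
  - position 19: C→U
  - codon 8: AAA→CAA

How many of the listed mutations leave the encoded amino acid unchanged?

Codon 4: UGG (Trp) → UGU (Cys) — missense.
Codon 6: AAC (Asn) → AAU (Asn) — synonymous.
Codon 7: CAU (His) → UAU (Tyr) — missense.
Codon 8: AAA (Lys) → CAA (Gln) — missense.
Synonymous: 1 of 4.

1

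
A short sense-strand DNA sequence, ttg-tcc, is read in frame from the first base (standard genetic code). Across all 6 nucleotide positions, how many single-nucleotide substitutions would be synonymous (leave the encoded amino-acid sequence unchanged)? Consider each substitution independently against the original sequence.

5

Codon 1 (TTG, Leu): 2 synonymous substitutions.
Codon 2 (TCC, Ser): 3 synonymous substitutions.
Total: 2 + 3 = 5.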